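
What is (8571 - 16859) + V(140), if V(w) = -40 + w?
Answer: -8188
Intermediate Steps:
(8571 - 16859) + V(140) = (8571 - 16859) + (-40 + 140) = -8288 + 100 = -8188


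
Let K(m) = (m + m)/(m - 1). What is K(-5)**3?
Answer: 125/27 ≈ 4.6296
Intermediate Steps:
K(m) = 2*m/(-1 + m) (K(m) = (2*m)/(-1 + m) = 2*m/(-1 + m))
K(-5)**3 = (2*(-5)/(-1 - 5))**3 = (2*(-5)/(-6))**3 = (2*(-5)*(-1/6))**3 = (5/3)**3 = 125/27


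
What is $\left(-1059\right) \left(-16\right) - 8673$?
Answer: $8271$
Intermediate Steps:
$\left(-1059\right) \left(-16\right) - 8673 = 16944 - 8673 = 8271$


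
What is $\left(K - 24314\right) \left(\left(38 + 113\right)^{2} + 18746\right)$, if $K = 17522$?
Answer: $-282187224$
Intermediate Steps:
$\left(K - 24314\right) \left(\left(38 + 113\right)^{2} + 18746\right) = \left(17522 - 24314\right) \left(\left(38 + 113\right)^{2} + 18746\right) = - 6792 \left(151^{2} + 18746\right) = - 6792 \left(22801 + 18746\right) = \left(-6792\right) 41547 = -282187224$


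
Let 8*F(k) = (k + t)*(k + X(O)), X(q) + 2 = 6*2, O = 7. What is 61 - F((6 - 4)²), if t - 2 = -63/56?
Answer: 1679/32 ≈ 52.469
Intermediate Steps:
t = 7/8 (t = 2 - 63/56 = 2 - 63*1/56 = 2 - 9/8 = 7/8 ≈ 0.87500)
X(q) = 10 (X(q) = -2 + 6*2 = -2 + 12 = 10)
F(k) = (10 + k)*(7/8 + k)/8 (F(k) = ((k + 7/8)*(k + 10))/8 = ((7/8 + k)*(10 + k))/8 = ((10 + k)*(7/8 + k))/8 = (10 + k)*(7/8 + k)/8)
61 - F((6 - 4)²) = 61 - (35/32 + ((6 - 4)²)²/8 + 87*(6 - 4)²/64) = 61 - (35/32 + (2²)²/8 + (87/64)*2²) = 61 - (35/32 + (⅛)*4² + (87/64)*4) = 61 - (35/32 + (⅛)*16 + 87/16) = 61 - (35/32 + 2 + 87/16) = 61 - 1*273/32 = 61 - 273/32 = 1679/32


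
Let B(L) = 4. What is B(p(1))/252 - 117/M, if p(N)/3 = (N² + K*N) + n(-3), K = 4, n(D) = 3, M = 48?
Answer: -2441/1008 ≈ -2.4216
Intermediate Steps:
p(N) = 9 + 3*N² + 12*N (p(N) = 3*((N² + 4*N) + 3) = 3*(3 + N² + 4*N) = 9 + 3*N² + 12*N)
B(p(1))/252 - 117/M = 4/252 - 117/48 = 4*(1/252) - 117*1/48 = 1/63 - 39/16 = -2441/1008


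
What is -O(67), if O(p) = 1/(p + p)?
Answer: -1/134 ≈ -0.0074627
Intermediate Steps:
O(p) = 1/(2*p)
-O(67) = -1/(2*67) = -1*1/134 = -1/134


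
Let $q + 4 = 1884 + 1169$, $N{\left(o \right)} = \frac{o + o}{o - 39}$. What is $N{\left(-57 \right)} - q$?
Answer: $- \frac{48765}{16} \approx -3047.8$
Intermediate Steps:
$N{\left(o \right)} = \frac{2 o}{-39 + o}$
$q = 3049$ ($q = -4 + \left(1884 + 1169\right) = -4 + 3053 = 3049$)
$N{\left(-57 \right)} - q = 2 \left(-57\right) \frac{1}{-39 - 57} - 3049 = 2 \left(-57\right) \frac{1}{-96} - 3049 = 2 \left(-57\right) \left(- \frac{1}{96}\right) - 3049 = \frac{19}{16} - 3049 = - \frac{48765}{16}$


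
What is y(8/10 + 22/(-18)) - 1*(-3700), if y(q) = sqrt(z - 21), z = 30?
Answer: 3703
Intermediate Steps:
y(q) = 3 (y(q) = sqrt(30 - 21) = sqrt(9) = 3)
y(8/10 + 22/(-18)) - 1*(-3700) = 3 - 1*(-3700) = 3 + 3700 = 3703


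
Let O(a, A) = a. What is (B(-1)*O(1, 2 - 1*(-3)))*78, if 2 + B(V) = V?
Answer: -234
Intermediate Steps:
B(V) = -2 + V
(B(-1)*O(1, 2 - 1*(-3)))*78 = ((-2 - 1)*1)*78 = -3*1*78 = -3*78 = -234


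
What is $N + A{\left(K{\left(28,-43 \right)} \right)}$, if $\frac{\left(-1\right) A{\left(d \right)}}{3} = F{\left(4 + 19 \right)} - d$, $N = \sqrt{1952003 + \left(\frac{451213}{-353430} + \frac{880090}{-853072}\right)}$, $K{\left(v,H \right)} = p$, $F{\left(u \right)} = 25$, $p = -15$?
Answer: $-120 + \frac{\sqrt{51958215869307830678310}}{163150020} \approx 1277.1$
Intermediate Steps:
$K{\left(v,H \right)} = -15$
$N = \frac{\sqrt{51958215869307830678310}}{163150020}$ ($N = \sqrt{1952003 + \left(451213 \left(- \frac{1}{353430}\right) + 880090 \left(- \frac{1}{853072}\right)\right)} = \sqrt{1952003 - \frac{2259634367}{978900120}} = \sqrt{\frac{1910813711305993}{978900120}} = \frac{\sqrt{51958215869307830678310}}{163150020} \approx 1397.1$)
$A{\left(d \right)} = -75 + 3 d$ ($A{\left(d \right)} = - 3 \left(25 - d\right) = -75 + 3 d$)
$N + A{\left(K{\left(28,-43 \right)} \right)} = \frac{\sqrt{51958215869307830678310}}{163150020} + \left(-75 + 3 \left(-15\right)\right) = \frac{\sqrt{51958215869307830678310}}{163150020} - 120 = -120 + \frac{\sqrt{51958215869307830678310}}{163150020}$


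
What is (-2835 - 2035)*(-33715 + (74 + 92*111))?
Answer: 114099230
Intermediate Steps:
(-2835 - 2035)*(-33715 + (74 + 92*111)) = -4870*(-33715 + (74 + 10212)) = -4870*(-33715 + 10286) = -4870*(-23429) = 114099230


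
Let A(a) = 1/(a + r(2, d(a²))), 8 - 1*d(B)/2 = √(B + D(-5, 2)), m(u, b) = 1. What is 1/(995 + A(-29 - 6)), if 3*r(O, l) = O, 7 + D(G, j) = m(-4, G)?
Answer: 103/102482 ≈ 0.0010051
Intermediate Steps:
D(G, j) = -6 (D(G, j) = -7 + 1 = -6)
d(B) = 16 - 2*√(-6 + B) (d(B) = 16 - 2*√(B - 6) = 16 - 2*√(-6 + B))
r(O, l) = O/3
A(a) = 1/(⅔ + a) (A(a) = 1/(a + (⅓)*2) = 1/(a + ⅔) = 1/(⅔ + a))
1/(995 + A(-29 - 6)) = 1/(995 + 3/(2 + 3*(-29 - 6))) = 1/(995 + 3/(2 + 3*(-35))) = 1/(995 + 3/(2 - 105)) = 1/(995 + 3/(-103)) = 1/(995 + 3*(-1/103)) = 1/(995 - 3/103) = 1/(102482/103) = 103/102482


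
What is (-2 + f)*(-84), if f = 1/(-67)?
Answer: 11340/67 ≈ 169.25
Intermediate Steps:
f = -1/67 ≈ -0.014925
(-2 + f)*(-84) = (-2 - 1/67)*(-84) = -135/67*(-84) = 11340/67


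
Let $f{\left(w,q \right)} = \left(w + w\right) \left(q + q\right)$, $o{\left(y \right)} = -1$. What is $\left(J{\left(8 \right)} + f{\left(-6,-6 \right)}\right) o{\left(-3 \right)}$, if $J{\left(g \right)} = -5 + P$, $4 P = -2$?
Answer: $- \frac{277}{2} \approx -138.5$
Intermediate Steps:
$P = - \frac{1}{2}$ ($P = \frac{1}{4} \left(-2\right) = - \frac{1}{2} \approx -0.5$)
$J{\left(g \right)} = - \frac{11}{2}$ ($J{\left(g \right)} = -5 - \frac{1}{2} = - \frac{11}{2}$)
$f{\left(w,q \right)} = 4 q w$ ($f{\left(w,q \right)} = 2 w 2 q = 4 q w$)
$\left(J{\left(8 \right)} + f{\left(-6,-6 \right)}\right) o{\left(-3 \right)} = \left(- \frac{11}{2} + 4 \left(-6\right) \left(-6\right)\right) \left(-1\right) = \left(- \frac{11}{2} + 144\right) \left(-1\right) = \frac{277}{2} \left(-1\right) = - \frac{277}{2}$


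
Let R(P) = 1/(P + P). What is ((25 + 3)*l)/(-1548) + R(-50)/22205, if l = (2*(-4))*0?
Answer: -1/2220500 ≈ -4.5035e-7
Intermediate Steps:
R(P) = 1/(2*P)
l = 0 (l = -8*0 = 0)
((25 + 3)*l)/(-1548) + R(-50)/22205 = ((25 + 3)*0)/(-1548) + ((½)/(-50))/22205 = (28*0)*(-1/1548) + ((½)*(-1/50))*(1/22205) = 0*(-1/1548) - 1/100*1/22205 = 0 - 1/2220500 = -1/2220500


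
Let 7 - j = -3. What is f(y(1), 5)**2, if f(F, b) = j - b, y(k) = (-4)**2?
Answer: 25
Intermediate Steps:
j = 10 (j = 7 - 1*(-3) = 7 + 3 = 10)
y(k) = 16
f(F, b) = 10 - b
f(y(1), 5)**2 = (10 - 1*5)**2 = (10 - 5)**2 = 5**2 = 25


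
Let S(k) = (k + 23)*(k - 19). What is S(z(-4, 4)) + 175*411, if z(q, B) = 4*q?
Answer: 71680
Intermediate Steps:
S(k) = (-19 + k)*(23 + k) (S(k) = (23 + k)*(-19 + k) = (-19 + k)*(23 + k))
S(z(-4, 4)) + 175*411 = (-437 + (4*(-4))**2 + 4*(4*(-4))) + 175*411 = (-437 + (-16)**2 + 4*(-16)) + 71925 = (-437 + 256 - 64) + 71925 = -245 + 71925 = 71680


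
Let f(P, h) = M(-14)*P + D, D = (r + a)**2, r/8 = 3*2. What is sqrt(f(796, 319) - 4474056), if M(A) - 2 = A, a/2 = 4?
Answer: 2*I*sqrt(1120118) ≈ 2116.7*I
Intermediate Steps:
a = 8 (a = 2*4 = 8)
M(A) = 2 + A
r = 48 (r = 8*(3*2) = 8*6 = 48)
D = 3136 (D = (48 + 8)**2 = 56**2 = 3136)
f(P, h) = 3136 - 12*P (f(P, h) = (2 - 14)*P + 3136 = -12*P + 3136 = 3136 - 12*P)
sqrt(f(796, 319) - 4474056) = sqrt((3136 - 12*796) - 4474056) = sqrt((3136 - 9552) - 4474056) = sqrt(-6416 - 4474056) = sqrt(-4480472) = 2*I*sqrt(1120118)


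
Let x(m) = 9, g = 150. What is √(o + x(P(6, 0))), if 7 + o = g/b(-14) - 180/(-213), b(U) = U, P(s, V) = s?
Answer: I*√1943767/497 ≈ 2.8052*I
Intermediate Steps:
o = -8384/497 (o = -7 + (150/(-14) - 180/(-213)) = -7 + (150*(-1/14) - 180*(-1/213)) = -7 + (-75/7 + 60/71) = -7 - 4905/497 = -8384/497 ≈ -16.869)
√(o + x(P(6, 0))) = √(-8384/497 + 9) = √(-3911/497) = I*√1943767/497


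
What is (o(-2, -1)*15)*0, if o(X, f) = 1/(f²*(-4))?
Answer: 0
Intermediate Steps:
o(X, f) = -1/(4*f²) (o(X, f) = 1/(-4*f²) = -1/(4*f²))
(o(-2, -1)*15)*0 = (-¼/(-1)²*15)*0 = (-¼*1*15)*0 = -¼*15*0 = -15/4*0 = 0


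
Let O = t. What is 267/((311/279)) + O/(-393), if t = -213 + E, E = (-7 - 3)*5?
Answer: 29357542/122223 ≈ 240.20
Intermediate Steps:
E = -50 (E = -10*5 = -50)
t = -263 (t = -213 - 50 = -263)
O = -263
267/((311/279)) + O/(-393) = 267/((311/279)) - 263/(-393) = 267/((311*(1/279))) - 263*(-1/393) = 267/(311/279) + 263/393 = 267*(279/311) + 263/393 = 74493/311 + 263/393 = 29357542/122223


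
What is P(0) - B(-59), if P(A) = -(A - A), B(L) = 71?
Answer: -71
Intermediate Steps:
P(A) = 0 (P(A) = -1*0 = 0)
P(0) - B(-59) = 0 - 1*71 = 0 - 71 = -71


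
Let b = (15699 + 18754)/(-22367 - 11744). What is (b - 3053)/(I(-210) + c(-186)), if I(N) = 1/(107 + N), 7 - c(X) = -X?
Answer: 1788343268/104823103 ≈ 17.061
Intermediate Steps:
c(X) = 7 + X (c(X) = 7 - (-1)*X = 7 + X)
b = -34453/34111 (b = 34453/(-34111) = 34453*(-1/34111) = -34453/34111 ≈ -1.0100)
(b - 3053)/(I(-210) + c(-186)) = (-34453/34111 - 3053)/(1/(107 - 210) + (7 - 186)) = -104175336/(34111*(1/(-103) - 179)) = -104175336/(34111*(-1/103 - 179)) = -104175336/(34111*(-18438/103)) = -104175336/34111*(-103/18438) = 1788343268/104823103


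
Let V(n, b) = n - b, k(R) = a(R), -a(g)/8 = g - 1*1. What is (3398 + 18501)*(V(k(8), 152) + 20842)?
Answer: 451863966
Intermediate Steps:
a(g) = 8 - 8*g (a(g) = -8*(g - 1*1) = -8*(g - 1) = -8*(-1 + g) = 8 - 8*g)
k(R) = 8 - 8*R
(3398 + 18501)*(V(k(8), 152) + 20842) = (3398 + 18501)*(((8 - 8*8) - 1*152) + 20842) = 21899*(((8 - 64) - 152) + 20842) = 21899*((-56 - 152) + 20842) = 21899*(-208 + 20842) = 21899*20634 = 451863966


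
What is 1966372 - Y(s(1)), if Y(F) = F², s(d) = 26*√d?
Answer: 1965696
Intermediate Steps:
1966372 - Y(s(1)) = 1966372 - (26*√1)² = 1966372 - (26*1)² = 1966372 - 1*26² = 1966372 - 1*676 = 1966372 - 676 = 1965696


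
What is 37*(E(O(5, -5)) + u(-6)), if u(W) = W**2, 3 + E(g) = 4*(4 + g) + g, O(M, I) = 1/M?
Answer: 1850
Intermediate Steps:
E(g) = 13 + 5*g (E(g) = -3 + (4*(4 + g) + g) = -3 + ((16 + 4*g) + g) = -3 + (16 + 5*g) = 13 + 5*g)
37*(E(O(5, -5)) + u(-6)) = 37*((13 + 5/5) + (-6)**2) = 37*((13 + 5*(1/5)) + 36) = 37*((13 + 1) + 36) = 37*(14 + 36) = 37*50 = 1850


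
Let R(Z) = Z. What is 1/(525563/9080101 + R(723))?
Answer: 9080101/6565438586 ≈ 0.0013830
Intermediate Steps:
1/(525563/9080101 + R(723)) = 1/(525563/9080101 + 723) = 1/(6565438586/9080101) = 9080101/6565438586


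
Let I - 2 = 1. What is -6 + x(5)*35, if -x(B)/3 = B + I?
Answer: -846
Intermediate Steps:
I = 3 (I = 2 + 1 = 3)
x(B) = -9 - 3*B (x(B) = -3*(B + 3) = -3*(3 + B) = -9 - 3*B)
-6 + x(5)*35 = -6 + (-9 - 3*5)*35 = -6 + (-9 - 15)*35 = -6 - 24*35 = -6 - 840 = -846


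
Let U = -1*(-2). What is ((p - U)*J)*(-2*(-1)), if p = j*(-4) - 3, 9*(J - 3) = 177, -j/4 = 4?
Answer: 8024/3 ≈ 2674.7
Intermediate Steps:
j = -16 (j = -4*4 = -16)
J = 68/3 (J = 3 + (⅑)*177 = 3 + 59/3 = 68/3 ≈ 22.667)
U = 2
p = 61 (p = -16*(-4) - 3 = 64 - 3 = 61)
((p - U)*J)*(-2*(-1)) = ((61 - 1*2)*(68/3))*(-2*(-1)) = ((61 - 2)*(68/3))*2 = (59*(68/3))*2 = (4012/3)*2 = 8024/3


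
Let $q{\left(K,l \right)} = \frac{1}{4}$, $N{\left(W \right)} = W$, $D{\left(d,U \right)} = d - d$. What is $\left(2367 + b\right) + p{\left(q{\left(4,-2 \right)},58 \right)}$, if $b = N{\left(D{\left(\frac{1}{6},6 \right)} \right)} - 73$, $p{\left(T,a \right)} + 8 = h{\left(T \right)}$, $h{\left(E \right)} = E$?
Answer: $\frac{9145}{4} \approx 2286.3$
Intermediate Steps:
$D{\left(d,U \right)} = 0$
$q{\left(K,l \right)} = \frac{1}{4}$
$p{\left(T,a \right)} = -8 + T$
$b = -73$ ($b = 0 - 73 = -73$)
$\left(2367 + b\right) + p{\left(q{\left(4,-2 \right)},58 \right)} = \left(2367 - 73\right) + \left(-8 + \frac{1}{4}\right) = 2294 - \frac{31}{4} = \frac{9145}{4}$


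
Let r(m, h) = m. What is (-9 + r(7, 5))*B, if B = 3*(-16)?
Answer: 96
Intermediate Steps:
B = -48
(-9 + r(7, 5))*B = (-9 + 7)*(-48) = -2*(-48) = 96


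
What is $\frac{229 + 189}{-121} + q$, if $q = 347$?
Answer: $\frac{3779}{11} \approx 343.55$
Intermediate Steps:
$\frac{229 + 189}{-121} + q = \frac{229 + 189}{-121} + 347 = 418 \left(- \frac{1}{121}\right) + 347 = - \frac{38}{11} + 347 = \frac{3779}{11}$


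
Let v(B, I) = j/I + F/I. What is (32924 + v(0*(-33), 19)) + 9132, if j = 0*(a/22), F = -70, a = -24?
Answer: 798994/19 ≈ 42052.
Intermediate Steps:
j = 0 (j = 0*(-24/22) = 0*(-24*1/22) = 0*(-12/11) = 0)
v(B, I) = -70/I (v(B, I) = 0/I - 70/I = 0 - 70/I = -70/I)
(32924 + v(0*(-33), 19)) + 9132 = (32924 - 70/19) + 9132 = 625486/19 + 9132 = 798994/19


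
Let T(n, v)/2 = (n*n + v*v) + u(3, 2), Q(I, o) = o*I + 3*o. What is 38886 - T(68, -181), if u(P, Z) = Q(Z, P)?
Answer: -35914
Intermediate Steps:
Q(I, o) = 3*o + I*o (Q(I, o) = I*o + 3*o = 3*o + I*o)
u(P, Z) = P*(3 + Z)
T(n, v) = 30 + 2*n² + 2*v² (T(n, v) = 2*((n*n + v*v) + 3*(3 + 2)) = 2*((n² + v²) + 3*5) = 2*((n² + v²) + 15) = 2*(15 + n² + v²) = 30 + 2*n² + 2*v²)
38886 - T(68, -181) = 38886 - (30 + 2*68² + 2*(-181)²) = 38886 - (30 + 2*4624 + 2*32761) = 38886 - (30 + 9248 + 65522) = 38886 - 1*74800 = 38886 - 74800 = -35914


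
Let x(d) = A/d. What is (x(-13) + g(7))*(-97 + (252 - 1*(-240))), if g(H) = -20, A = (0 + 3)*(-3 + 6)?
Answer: -106255/13 ≈ -8173.5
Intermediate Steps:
A = 9 (A = 3*3 = 9)
x(d) = 9/d
(x(-13) + g(7))*(-97 + (252 - 1*(-240))) = (9/(-13) - 20)*(-97 + (252 - 1*(-240))) = (9*(-1/13) - 20)*(-97 + (252 + 240)) = (-9/13 - 20)*(-97 + 492) = -269/13*395 = -106255/13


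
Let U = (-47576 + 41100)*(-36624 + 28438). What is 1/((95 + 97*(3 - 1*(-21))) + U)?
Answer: 1/53014959 ≈ 1.8863e-8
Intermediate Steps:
U = 53012536 (U = -6476*(-8186) = 53012536)
1/((95 + 97*(3 - 1*(-21))) + U) = 1/((95 + 97*(3 - 1*(-21))) + 53012536) = 1/((95 + 97*(3 + 21)) + 53012536) = 1/((95 + 97*24) + 53012536) = 1/((95 + 2328) + 53012536) = 1/(2423 + 53012536) = 1/53014959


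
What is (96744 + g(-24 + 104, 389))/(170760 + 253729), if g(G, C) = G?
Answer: 7448/32653 ≈ 0.22810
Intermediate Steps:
(96744 + g(-24 + 104, 389))/(170760 + 253729) = (96744 + (-24 + 104))/(170760 + 253729) = (96744 + 80)/424489 = 96824*(1/424489) = 7448/32653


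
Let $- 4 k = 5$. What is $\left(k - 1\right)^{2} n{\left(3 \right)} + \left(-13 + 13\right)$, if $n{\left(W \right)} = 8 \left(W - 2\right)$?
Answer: $\frac{81}{2} \approx 40.5$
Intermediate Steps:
$k = - \frac{5}{4}$ ($k = \left(- \frac{1}{4}\right) 5 = - \frac{5}{4} \approx -1.25$)
$n{\left(W \right)} = -16 + 8 W$ ($n{\left(W \right)} = 8 \left(-2 + W\right) = -16 + 8 W$)
$\left(k - 1\right)^{2} n{\left(3 \right)} + \left(-13 + 13\right) = \left(- \frac{5}{4} - 1\right)^{2} \left(-16 + 8 \cdot 3\right) + \left(-13 + 13\right) = \left(- \frac{9}{4}\right)^{2} \left(-16 + 24\right) + 0 = \frac{81}{16} \cdot 8 + 0 = \frac{81}{2} + 0 = \frac{81}{2}$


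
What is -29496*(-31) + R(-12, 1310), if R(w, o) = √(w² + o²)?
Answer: 914376 + 2*√429061 ≈ 9.1569e+5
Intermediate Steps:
R(w, o) = √(o² + w²)
-29496*(-31) + R(-12, 1310) = -29496*(-31) + √(1310² + (-12)²) = 914376 + √(1716100 + 144) = 914376 + √1716244 = 914376 + 2*√429061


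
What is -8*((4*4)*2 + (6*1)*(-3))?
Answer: -112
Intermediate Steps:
-8*((4*4)*2 + (6*1)*(-3)) = -8*(16*2 + 6*(-3)) = -8*(32 - 18) = -8*14 = -112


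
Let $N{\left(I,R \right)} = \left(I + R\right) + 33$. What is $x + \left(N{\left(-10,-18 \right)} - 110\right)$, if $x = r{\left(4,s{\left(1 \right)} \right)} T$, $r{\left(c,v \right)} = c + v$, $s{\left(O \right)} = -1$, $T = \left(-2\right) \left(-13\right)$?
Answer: $-27$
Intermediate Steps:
$T = 26$
$N{\left(I,R \right)} = 33 + I + R$
$x = 78$ ($x = \left(4 - 1\right) 26 = 3 \cdot 26 = 78$)
$x + \left(N{\left(-10,-18 \right)} - 110\right) = 78 - 105 = -27$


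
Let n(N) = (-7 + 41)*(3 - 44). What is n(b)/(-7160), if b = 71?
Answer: 697/3580 ≈ 0.19469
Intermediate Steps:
n(N) = -1394 (n(N) = 34*(-41) = -1394)
n(b)/(-7160) = -1394/(-7160) = -1394*(-1/7160) = 697/3580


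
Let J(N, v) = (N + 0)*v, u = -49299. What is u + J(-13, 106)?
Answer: -50677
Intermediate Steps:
J(N, v) = N*v
u + J(-13, 106) = -49299 - 13*106 = -49299 - 1378 = -50677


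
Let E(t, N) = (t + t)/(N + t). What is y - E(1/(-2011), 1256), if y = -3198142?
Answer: -8077915035728/2525815 ≈ -3.1981e+6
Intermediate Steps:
E(t, N) = 2*t/(N + t) (E(t, N) = (2*t)/(N + t) = 2*t/(N + t))
y - E(1/(-2011), 1256) = -3198142 - 2/((-2011)*(1256 + 1/(-2011))) = -3198142 - 2*(-1)/(2011*(1256 - 1/2011)) = -3198142 - 2*(-1)/(2011*2525815/2011) = -3198142 - 2*(-1)*2011/(2011*2525815) = -3198142 - 1*(-2/2525815) = -3198142 + 2/2525815 = -8077915035728/2525815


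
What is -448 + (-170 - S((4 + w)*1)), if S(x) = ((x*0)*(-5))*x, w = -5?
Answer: -618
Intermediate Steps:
S(x) = 0 (S(x) = (0*(-5))*x = 0*x = 0)
-448 + (-170 - S((4 + w)*1)) = -448 + (-170 - 1*0) = -448 + (-170 + 0) = -448 - 170 = -618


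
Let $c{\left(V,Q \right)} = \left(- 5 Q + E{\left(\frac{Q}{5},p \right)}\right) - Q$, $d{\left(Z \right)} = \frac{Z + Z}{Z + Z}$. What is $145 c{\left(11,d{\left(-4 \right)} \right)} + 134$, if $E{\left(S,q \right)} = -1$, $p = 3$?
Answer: $-881$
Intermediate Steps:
$d{\left(Z \right)} = 1$ ($d{\left(Z \right)} = \frac{2 Z}{2 Z} = 2 Z \frac{1}{2 Z} = 1$)
$c{\left(V,Q \right)} = -1 - 6 Q$ ($c{\left(V,Q \right)} = \left(- 5 Q - 1\right) - Q = \left(-1 - 5 Q\right) - Q = -1 - 6 Q$)
$145 c{\left(11,d{\left(-4 \right)} \right)} + 134 = 145 \left(-1 - 6\right) + 134 = 145 \left(-7\right) + 134 = -1015 + 134 = -881$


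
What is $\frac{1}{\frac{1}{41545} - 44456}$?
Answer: $- \frac{41545}{1846924519} \approx -2.2494 \cdot 10^{-5}$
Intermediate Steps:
$\frac{1}{\frac{1}{41545} - 44456} = \frac{1}{- \frac{1846924519}{41545}} = - \frac{41545}{1846924519}$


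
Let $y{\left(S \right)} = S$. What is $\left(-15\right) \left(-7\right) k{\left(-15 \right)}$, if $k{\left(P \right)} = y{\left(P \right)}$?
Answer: $-1575$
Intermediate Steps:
$k{\left(P \right)} = P$
$\left(-15\right) \left(-7\right) k{\left(-15 \right)} = \left(-15\right) \left(-7\right) \left(-15\right) = 105 \left(-15\right) = -1575$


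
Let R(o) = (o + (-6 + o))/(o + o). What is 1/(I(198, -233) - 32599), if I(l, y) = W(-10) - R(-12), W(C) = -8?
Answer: -4/130433 ≈ -3.0667e-5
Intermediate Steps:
R(o) = (-6 + 2*o)/(2*o) (R(o) = (-6 + 2*o)/((2*o)) = (-6 + 2*o)*(1/(2*o)) = (-6 + 2*o)/(2*o))
I(l, y) = -37/4 (I(l, y) = -8 - (-3 - 12)/(-12) = -8 - (-1)*(-15)/12 = -8 - 1*5/4 = -8 - 5/4 = -37/4)
1/(I(198, -233) - 32599) = 1/(-37/4 - 32599) = 1/(-130433/4) = -4/130433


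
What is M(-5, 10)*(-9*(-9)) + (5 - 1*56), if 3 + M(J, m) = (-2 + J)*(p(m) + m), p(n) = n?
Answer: -11634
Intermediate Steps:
M(J, m) = -3 + 2*m*(-2 + J) (M(J, m) = -3 + (-2 + J)*(m + m) = -3 + (-2 + J)*(2*m) = -3 + 2*m*(-2 + J))
M(-5, 10)*(-9*(-9)) + (5 - 1*56) = (-3 - 4*10 + 2*(-5)*10)*(-9*(-9)) + (5 - 1*56) = (-3 - 40 - 100)*81 + (5 - 56) = -143*81 - 51 = -11583 - 51 = -11634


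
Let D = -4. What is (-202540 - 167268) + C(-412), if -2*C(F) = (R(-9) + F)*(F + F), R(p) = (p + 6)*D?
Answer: -534608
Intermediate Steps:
R(p) = -24 - 4*p (R(p) = (p + 6)*(-4) = (6 + p)*(-4) = -24 - 4*p)
C(F) = -F*(12 + F) (C(F) = -((-24 - 4*(-9)) + F)*(F + F)/2 = -((-24 + 36) + F)*2*F/2 = -(12 + F)*2*F/2 = -F*(12 + F))
(-202540 - 167268) + C(-412) = (-202540 - 167268) - 1*(-412)*(12 - 412) = -369808 - 1*(-412)*(-400) = -369808 - 164800 = -534608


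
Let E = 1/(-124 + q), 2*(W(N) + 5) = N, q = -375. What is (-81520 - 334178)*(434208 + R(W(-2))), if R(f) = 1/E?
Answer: -180291963882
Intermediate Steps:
W(N) = -5 + N/2
E = -1/499 (E = 1/(-124 - 375) = 1/(-499) = -1/499 ≈ -0.0020040)
R(f) = -499 (R(f) = 1/(-1/499) = -499)
(-81520 - 334178)*(434208 + R(W(-2))) = (-81520 - 334178)*(434208 - 499) = -415698*433709 = -180291963882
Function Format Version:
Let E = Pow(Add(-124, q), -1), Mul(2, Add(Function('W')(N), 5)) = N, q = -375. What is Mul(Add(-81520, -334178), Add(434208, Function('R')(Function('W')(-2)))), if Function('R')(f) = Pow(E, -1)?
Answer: -180291963882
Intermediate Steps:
Function('W')(N) = Add(-5, Mul(Rational(1, 2), N))
E = Rational(-1, 499) (E = Pow(Add(-124, -375), -1) = Pow(-499, -1) = Rational(-1, 499) ≈ -0.0020040)
Function('R')(f) = -499 (Function('R')(f) = Pow(Rational(-1, 499), -1) = -499)
Mul(Add(-81520, -334178), Add(434208, Function('R')(Function('W')(-2)))) = Mul(Add(-81520, -334178), Add(434208, -499)) = Mul(-415698, 433709) = -180291963882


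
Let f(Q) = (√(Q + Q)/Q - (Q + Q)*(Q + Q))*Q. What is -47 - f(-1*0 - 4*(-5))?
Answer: 31953 - 2*√10 ≈ 31947.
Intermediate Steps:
f(Q) = Q*(-4*Q² + √2/√Q) (f(Q) = (√(2*Q)/Q - 2*Q*2*Q)*Q = ((√2*√Q)/Q - 4*Q²)*Q = (√2/√Q - 4*Q²)*Q = (-4*Q² + √2/√Q)*Q = Q*(-4*Q² + √2/√Q))
-47 - f(-1*0 - 4*(-5)) = -47 - (-4*(-1*0 - 4*(-5))³ + √2*√(-1*0 - 4*(-5))) = -47 - (-4*(0 + 20)³ + √2*√(0 + 20)) = -47 - (-4*20³ + √2*√20) = -47 - (-4*8000 + √2*(2*√5)) = -47 - (-32000 + 2*√10) = -47 + (32000 - 2*√10) = 31953 - 2*√10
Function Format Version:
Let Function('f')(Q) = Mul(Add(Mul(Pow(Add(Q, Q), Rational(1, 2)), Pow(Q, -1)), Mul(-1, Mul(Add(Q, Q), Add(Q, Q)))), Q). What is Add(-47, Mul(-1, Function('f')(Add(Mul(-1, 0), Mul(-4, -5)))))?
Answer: Add(31953, Mul(-2, Pow(10, Rational(1, 2)))) ≈ 31947.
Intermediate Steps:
Function('f')(Q) = Mul(Q, Add(Mul(-4, Pow(Q, 2)), Mul(Pow(2, Rational(1, 2)), Pow(Q, Rational(-1, 2))))) (Function('f')(Q) = Mul(Add(Mul(Pow(Mul(2, Q), Rational(1, 2)), Pow(Q, -1)), Mul(-1, Mul(Mul(2, Q), Mul(2, Q)))), Q) = Mul(Add(Mul(Mul(Pow(2, Rational(1, 2)), Pow(Q, Rational(1, 2))), Pow(Q, -1)), Mul(-1, Mul(4, Pow(Q, 2)))), Q) = Mul(Add(Mul(Pow(2, Rational(1, 2)), Pow(Q, Rational(-1, 2))), Mul(-4, Pow(Q, 2))), Q) = Mul(Add(Mul(-4, Pow(Q, 2)), Mul(Pow(2, Rational(1, 2)), Pow(Q, Rational(-1, 2)))), Q) = Mul(Q, Add(Mul(-4, Pow(Q, 2)), Mul(Pow(2, Rational(1, 2)), Pow(Q, Rational(-1, 2))))))
Add(-47, Mul(-1, Function('f')(Add(Mul(-1, 0), Mul(-4, -5))))) = Add(-47, Mul(-1, Add(Mul(-4, Pow(Add(Mul(-1, 0), Mul(-4, -5)), 3)), Mul(Pow(2, Rational(1, 2)), Pow(Add(Mul(-1, 0), Mul(-4, -5)), Rational(1, 2)))))) = Add(-47, Mul(-1, Add(Mul(-4, Pow(Add(0, 20), 3)), Mul(Pow(2, Rational(1, 2)), Pow(Add(0, 20), Rational(1, 2)))))) = Add(-47, Mul(-1, Add(Mul(-4, Pow(20, 3)), Mul(Pow(2, Rational(1, 2)), Pow(20, Rational(1, 2)))))) = Add(-47, Mul(-1, Add(Mul(-4, 8000), Mul(Pow(2, Rational(1, 2)), Mul(2, Pow(5, Rational(1, 2))))))) = Add(-47, Mul(-1, Add(-32000, Mul(2, Pow(10, Rational(1, 2)))))) = Add(-47, Add(32000, Mul(-2, Pow(10, Rational(1, 2))))) = Add(31953, Mul(-2, Pow(10, Rational(1, 2))))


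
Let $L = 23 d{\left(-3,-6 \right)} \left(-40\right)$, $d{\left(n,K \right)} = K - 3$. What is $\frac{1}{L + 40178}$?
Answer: $\frac{1}{48458} \approx 2.0636 \cdot 10^{-5}$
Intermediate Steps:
$d{\left(n,K \right)} = -3 + K$ ($d{\left(n,K \right)} = K - 3 = -3 + K$)
$L = 8280$ ($L = 23 \left(-3 - 6\right) \left(-40\right) = 23 \left(-9\right) \left(-40\right) = \left(-207\right) \left(-40\right) = 8280$)
$\frac{1}{L + 40178} = \frac{1}{8280 + 40178} = \frac{1}{48458}$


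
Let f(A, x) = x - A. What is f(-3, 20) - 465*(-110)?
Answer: 51173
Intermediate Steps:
f(-3, 20) - 465*(-110) = (20 - 1*(-3)) - 465*(-110) = (20 + 3) + 51150 = 23 + 51150 = 51173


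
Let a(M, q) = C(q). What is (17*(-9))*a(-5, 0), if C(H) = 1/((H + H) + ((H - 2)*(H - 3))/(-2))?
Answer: 51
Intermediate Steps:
C(H) = 1/(2*H - (-3 + H)*(-2 + H)/2) (C(H) = 1/(2*H + ((-2 + H)*(-3 + H))*(-1/2)) = 1/(2*H + ((-3 + H)*(-2 + H))*(-1/2)) = 1/(2*H - (-3 + H)*(-2 + H)/2))
a(M, q) = -2/(6 + q**2 - 9*q)
(17*(-9))*a(-5, 0) = (17*(-9))*(-2/(6 + 0**2 - 9*0)) = -(-306)/(6 + 0 + 0) = -(-306)/6 = -153*(-1/3) = 51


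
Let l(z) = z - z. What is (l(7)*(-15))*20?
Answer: 0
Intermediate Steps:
l(z) = 0
(l(7)*(-15))*20 = (0*(-15))*20 = 0*20 = 0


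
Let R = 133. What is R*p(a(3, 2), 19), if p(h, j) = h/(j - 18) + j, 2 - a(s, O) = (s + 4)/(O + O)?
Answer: 10241/4 ≈ 2560.3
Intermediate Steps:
a(s, O) = 2 - (4 + s)/(2*O) (a(s, O) = 2 - (s + 4)/(O + O) = 2 - (4 + s)/(2*O))
p(h, j) = j + h/(-18 + j) (p(h, j) = h/(-18 + j) + j = j + h/(-18 + j))
R*p(a(3, 2), 19) = 133*(((½)*(-4 - 1*3 + 4*2)/2 + 19² - 18*19)/(-18 + 19)) = 133*(((½)*(½)*(-4 - 3 + 8) + 361 - 342)/1) = 133*(1*((½)*(½)*1 + 361 - 342)) = 133*(1*(¼ + 361 - 342)) = 133*(1*(77/4)) = 133*(77/4) = 10241/4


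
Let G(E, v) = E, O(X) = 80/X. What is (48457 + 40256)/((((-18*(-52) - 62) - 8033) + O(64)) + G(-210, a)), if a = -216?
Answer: -354852/29471 ≈ -12.041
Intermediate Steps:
(48457 + 40256)/((((-18*(-52) - 62) - 8033) + O(64)) + G(-210, a)) = (48457 + 40256)/((((-18*(-52) - 62) - 8033) + 80/64) - 210) = 88713/((((936 - 62) - 8033) + 80*(1/64)) - 210) = 88713/(((874 - 8033) + 5/4) - 210) = 88713/((-7159 + 5/4) - 210) = 88713/(-28631/4 - 210) = 88713/(-29471/4) = 88713*(-4/29471) = -354852/29471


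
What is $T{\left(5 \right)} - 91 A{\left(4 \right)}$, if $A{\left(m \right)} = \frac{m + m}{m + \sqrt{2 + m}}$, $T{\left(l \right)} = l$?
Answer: $- \frac{1431}{5} + \frac{364 \sqrt{6}}{5} \approx -107.88$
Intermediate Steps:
$A{\left(m \right)} = \frac{2 m}{m + \sqrt{2 + m}}$
$T{\left(5 \right)} - 91 A{\left(4 \right)} = 5 - 91 \cdot 2 \cdot 4 \frac{1}{4 + \sqrt{2 + 4}} = 5 - 91 \cdot 2 \cdot 4 \frac{1}{4 + \sqrt{6}} = 5 - 91 \frac{8}{4 + \sqrt{6}} = 5 - \frac{728}{4 + \sqrt{6}}$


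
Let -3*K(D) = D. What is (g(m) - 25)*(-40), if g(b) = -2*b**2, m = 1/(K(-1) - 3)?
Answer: 4045/4 ≈ 1011.3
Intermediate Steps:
K(D) = -D/3
m = -3/8 (m = 1/(-1/3*(-1) - 3) = 1/(1/3 - 3) = 1/(-8/3) = -3/8 ≈ -0.37500)
(g(m) - 25)*(-40) = (-2*(-3/8)**2 - 25)*(-40) = (-2*9/64 - 25)*(-40) = (-9/32 - 25)*(-40) = -809/32*(-40) = 4045/4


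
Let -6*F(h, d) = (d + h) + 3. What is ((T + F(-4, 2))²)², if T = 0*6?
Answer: 1/1296 ≈ 0.00077160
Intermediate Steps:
T = 0
F(h, d) = -½ - d/6 - h/6 (F(h, d) = -((d + h) + 3)/6 = -(3 + d + h)/6 = -½ - d/6 - h/6)
((T + F(-4, 2))²)² = ((0 + (-½ - ⅙*2 - ⅙*(-4)))²)² = ((0 + (-½ - ⅓ + ⅔))²)² = ((0 - ⅙)²)² = ((-⅙)²)² = (1/36)² = 1/1296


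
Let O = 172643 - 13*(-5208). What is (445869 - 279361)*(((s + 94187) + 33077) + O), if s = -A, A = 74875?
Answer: 48742885888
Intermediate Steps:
O = 240347 (O = 172643 + 67704 = 240347)
s = -74875 (s = -1*74875 = -74875)
(445869 - 279361)*(((s + 94187) + 33077) + O) = (445869 - 279361)*(((-74875 + 94187) + 33077) + 240347) = 166508*((19312 + 33077) + 240347) = 166508*(52389 + 240347) = 166508*292736 = 48742885888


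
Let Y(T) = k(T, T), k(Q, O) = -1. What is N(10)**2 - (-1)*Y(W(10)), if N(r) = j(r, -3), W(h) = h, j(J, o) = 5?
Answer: 24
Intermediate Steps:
Y(T) = -1
N(r) = 5
N(10)**2 - (-1)*Y(W(10)) = 5**2 - (-1)*(-1) = 25 - 1*1 = 25 - 1 = 24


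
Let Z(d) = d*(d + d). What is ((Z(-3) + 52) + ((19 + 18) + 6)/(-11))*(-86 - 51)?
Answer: -99599/11 ≈ -9054.5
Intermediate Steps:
Z(d) = 2*d² (Z(d) = d*(2*d) = 2*d²)
((Z(-3) + 52) + ((19 + 18) + 6)/(-11))*(-86 - 51) = ((2*(-3)² + 52) + ((19 + 18) + 6)/(-11))*(-86 - 51) = ((2*9 + 52) + (37 + 6)*(-1/11))*(-137) = ((18 + 52) + 43*(-1/11))*(-137) = (70 - 43/11)*(-137) = (727/11)*(-137) = -99599/11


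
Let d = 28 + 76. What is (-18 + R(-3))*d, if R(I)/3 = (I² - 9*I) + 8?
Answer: 11856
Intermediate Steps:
R(I) = 24 - 27*I + 3*I² (R(I) = 3*((I² - 9*I) + 8) = 3*(8 + I² - 9*I) = 24 - 27*I + 3*I²)
d = 104
(-18 + R(-3))*d = (-18 + (24 - 27*(-3) + 3*(-3)²))*104 = (-18 + (24 + 81 + 3*9))*104 = (-18 + (24 + 81 + 27))*104 = (-18 + 132)*104 = 114*104 = 11856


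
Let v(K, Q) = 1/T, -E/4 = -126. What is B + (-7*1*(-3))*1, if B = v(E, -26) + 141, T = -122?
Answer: 19763/122 ≈ 161.99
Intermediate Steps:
E = 504 (E = -4*(-126) = 504)
v(K, Q) = -1/122 (v(K, Q) = 1/(-122) = -1/122)
B = 17201/122 (B = -1/122 + 141 = 17201/122 ≈ 140.99)
B + (-7*1*(-3))*1 = 17201/122 + (-7*1*(-3))*1 = 17201/122 - 7*(-3)*1 = 17201/122 + 21*1 = 17201/122 + 21 = 19763/122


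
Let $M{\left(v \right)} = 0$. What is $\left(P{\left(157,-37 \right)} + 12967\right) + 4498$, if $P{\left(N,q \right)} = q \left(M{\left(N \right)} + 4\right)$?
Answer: $17317$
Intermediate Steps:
$P{\left(N,q \right)} = 4 q$ ($P{\left(N,q \right)} = q \left(0 + 4\right) = q 4 = 4 q$)
$\left(P{\left(157,-37 \right)} + 12967\right) + 4498 = \left(4 \left(-37\right) + 12967\right) + 4498 = \left(-148 + 12967\right) + 4498 = 12819 + 4498 = 17317$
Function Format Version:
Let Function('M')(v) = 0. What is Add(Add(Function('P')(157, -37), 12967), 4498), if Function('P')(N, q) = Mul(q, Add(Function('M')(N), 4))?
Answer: 17317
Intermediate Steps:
Function('P')(N, q) = Mul(4, q) (Function('P')(N, q) = Mul(q, Add(0, 4)) = Mul(q, 4) = Mul(4, q))
Add(Add(Function('P')(157, -37), 12967), 4498) = Add(Add(Mul(4, -37), 12967), 4498) = Add(Add(-148, 12967), 4498) = Add(12819, 4498) = 17317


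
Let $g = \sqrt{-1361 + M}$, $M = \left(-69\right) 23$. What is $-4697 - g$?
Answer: $-4697 - 2 i \sqrt{737} \approx -4697.0 - 54.295 i$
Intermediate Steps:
$M = -1587$
$g = 2 i \sqrt{737}$ ($g = \sqrt{-1361 - 1587} = \sqrt{-2948} = 2 i \sqrt{737} \approx 54.295 i$)
$-4697 - g = -4697 - 2 i \sqrt{737}$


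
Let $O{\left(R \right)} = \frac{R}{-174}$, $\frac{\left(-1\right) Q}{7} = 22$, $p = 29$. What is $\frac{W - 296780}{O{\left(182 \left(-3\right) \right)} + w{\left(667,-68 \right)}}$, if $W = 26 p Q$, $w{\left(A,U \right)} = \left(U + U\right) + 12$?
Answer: $\frac{11973984}{3505} \approx 3416.3$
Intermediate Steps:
$Q = -154$ ($Q = \left(-7\right) 22 = -154$)
$w{\left(A,U \right)} = 12 + 2 U$ ($w{\left(A,U \right)} = 2 U + 12 = 12 + 2 U$)
$O{\left(R \right)} = - \frac{R}{174}$ ($O{\left(R \right)} = R \left(- \frac{1}{174}\right) = - \frac{R}{174}$)
$W = -116116$ ($W = 26 \cdot 29 \left(-154\right) = 754 \left(-154\right) = -116116$)
$\frac{W - 296780}{O{\left(182 \left(-3\right) \right)} + w{\left(667,-68 \right)}} = \frac{-116116 - 296780}{- \frac{182 \left(-3\right)}{174} + \left(12 + 2 \left(-68\right)\right)} = - \frac{412896}{\left(- \frac{1}{174}\right) \left(-546\right) + \left(12 - 136\right)} = - \frac{412896}{\frac{91}{29} - 124} = - \frac{412896}{- \frac{3505}{29}} = \left(-412896\right) \left(- \frac{29}{3505}\right) = \frac{11973984}{3505}$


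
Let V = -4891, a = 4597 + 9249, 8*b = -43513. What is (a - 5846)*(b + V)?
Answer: -82641000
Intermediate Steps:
b = -43513/8 (b = (⅛)*(-43513) = -43513/8 ≈ -5439.1)
a = 13846
(a - 5846)*(b + V) = (13846 - 5846)*(-43513/8 - 4891) = 8000*(-82641/8) = -82641000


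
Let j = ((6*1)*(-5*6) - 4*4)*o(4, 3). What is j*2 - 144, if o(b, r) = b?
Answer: -1712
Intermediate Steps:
j = -784 (j = ((6*1)*(-5*6) - 4*4)*4 = (6*(-30) - 16)*4 = (-180 - 16)*4 = -196*4 = -784)
j*2 - 144 = -784*2 - 144 = -1568 - 144 = -1712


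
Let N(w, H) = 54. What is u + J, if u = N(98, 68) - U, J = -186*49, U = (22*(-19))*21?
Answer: -282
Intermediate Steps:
U = -8778 (U = -418*21 = -8778)
J = -9114
u = 8832 (u = 54 - 1*(-8778) = 54 + 8778 = 8832)
u + J = 8832 - 9114 = -282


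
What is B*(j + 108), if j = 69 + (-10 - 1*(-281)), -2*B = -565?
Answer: 126560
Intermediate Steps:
B = 565/2 (B = -½*(-565) = 565/2 ≈ 282.50)
j = 340 (j = 69 + (-10 + 281) = 69 + 271 = 340)
B*(j + 108) = 565*(340 + 108)/2 = (565/2)*448 = 126560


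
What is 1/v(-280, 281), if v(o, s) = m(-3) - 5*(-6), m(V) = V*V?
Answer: 1/39 ≈ 0.025641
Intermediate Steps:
m(V) = V²
v(o, s) = 39 (v(o, s) = (-3)² - 5*(-6) = 9 + 30 = 39)
1/v(-280, 281) = 1/39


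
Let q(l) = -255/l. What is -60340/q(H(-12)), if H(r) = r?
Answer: -48272/17 ≈ -2839.5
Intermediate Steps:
-60340/q(H(-12)) = -60340/((-255/(-12))) = -60340/((-255*(-1/12))) = -60340/85/4 = -60340*4/85 = -48272/17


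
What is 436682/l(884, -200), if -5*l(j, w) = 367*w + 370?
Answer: 218341/7303 ≈ 29.897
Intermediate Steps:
l(j, w) = -74 - 367*w/5 (l(j, w) = -(367*w + 370)/5 = -(370 + 367*w)/5 = -74 - 367*w/5)
436682/l(884, -200) = 436682/(-74 - 367/5*(-200)) = 436682/(-74 + 14680) = 436682/14606 = 436682*(1/14606) = 218341/7303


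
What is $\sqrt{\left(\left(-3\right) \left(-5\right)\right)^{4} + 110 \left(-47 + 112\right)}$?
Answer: $5 \sqrt{2311} \approx 240.36$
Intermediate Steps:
$\sqrt{\left(\left(-3\right) \left(-5\right)\right)^{4} + 110 \left(-47 + 112\right)} = \sqrt{15^{4} + 110 \cdot 65} = \sqrt{50625 + 7150} = \sqrt{57775} = 5 \sqrt{2311}$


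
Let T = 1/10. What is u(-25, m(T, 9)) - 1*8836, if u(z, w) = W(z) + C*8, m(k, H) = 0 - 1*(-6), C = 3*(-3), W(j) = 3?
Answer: -8905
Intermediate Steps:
T = ⅒ ≈ 0.10000
C = -9
m(k, H) = 6 (m(k, H) = 0 + 6 = 6)
u(z, w) = -69 (u(z, w) = 3 - 9*8 = 3 - 72 = -69)
u(-25, m(T, 9)) - 1*8836 = -69 - 1*8836 = -69 - 8836 = -8905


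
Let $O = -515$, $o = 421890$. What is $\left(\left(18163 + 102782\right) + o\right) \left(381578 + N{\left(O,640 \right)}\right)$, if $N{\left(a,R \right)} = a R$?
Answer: $28215477630$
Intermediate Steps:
$N{\left(a,R \right)} = R a$
$\left(\left(18163 + 102782\right) + o\right) \left(381578 + N{\left(O,640 \right)}\right) = \left(\left(18163 + 102782\right) + 421890\right) \left(381578 + 640 \left(-515\right)\right) = \left(120945 + 421890\right) \left(381578 - 329600\right) = 542835 \cdot 51978 = 28215477630$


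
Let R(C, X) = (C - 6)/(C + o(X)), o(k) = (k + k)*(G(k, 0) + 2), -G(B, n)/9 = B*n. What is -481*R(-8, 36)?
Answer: 3367/68 ≈ 49.515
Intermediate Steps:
G(B, n) = -9*B*n
o(k) = 4*k (o(k) = (k + k)*(-9*k*0 + 2) = (2*k)*(0 + 2) = (2*k)*2 = 4*k)
R(C, X) = (-6 + C)/(C + 4*X) (R(C, X) = (C - 6)/(C + 4*X) = (-6 + C)/(C + 4*X))
-481*R(-8, 36) = -481*(-6 - 8)/(-8 + 4*36) = -481*(-14)/(-8 + 144) = -481*(-14)/136 = -481*(-7/68) = 3367/68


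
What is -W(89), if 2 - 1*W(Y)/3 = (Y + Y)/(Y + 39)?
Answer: -117/64 ≈ -1.8281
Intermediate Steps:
W(Y) = 6 - 6*Y/(39 + Y) (W(Y) = 6 - 3*(Y + Y)/(Y + 39) = 6 - 3*2*Y/(39 + Y) = 6 - 6*Y/(39 + Y))
-W(89) = -234/(39 + 89) = -234/128 = -1*117/64 = -117/64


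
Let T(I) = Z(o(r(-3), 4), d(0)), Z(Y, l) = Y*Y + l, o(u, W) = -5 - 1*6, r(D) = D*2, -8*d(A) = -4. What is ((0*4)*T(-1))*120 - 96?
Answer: -96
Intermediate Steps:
d(A) = ½ (d(A) = -⅛*(-4) = ½)
r(D) = 2*D
o(u, W) = -11 (o(u, W) = -5 - 6 = -11)
Z(Y, l) = l + Y² (Z(Y, l) = Y² + l = l + Y²)
T(I) = 243/2 (T(I) = ½ + (-11)² = ½ + 121 = 243/2)
((0*4)*T(-1))*120 - 96 = ((0*4)*(243/2))*120 - 96 = (0*(243/2))*120 - 96 = 0*120 - 96 = 0 - 96 = -96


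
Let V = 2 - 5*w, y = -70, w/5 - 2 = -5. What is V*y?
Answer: -5390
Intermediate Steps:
w = -15 (w = 10 + 5*(-5) = 10 - 25 = -15)
V = 77 (V = 2 - 5*(-15) = 2 + 75 = 77)
V*y = 77*(-70) = -5390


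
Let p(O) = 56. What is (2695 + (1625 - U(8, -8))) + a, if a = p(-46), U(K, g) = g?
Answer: 4384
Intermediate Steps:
a = 56
(2695 + (1625 - U(8, -8))) + a = (2695 + (1625 - 1*(-8))) + 56 = (2695 + (1625 + 8)) + 56 = (2695 + 1633) + 56 = 4328 + 56 = 4384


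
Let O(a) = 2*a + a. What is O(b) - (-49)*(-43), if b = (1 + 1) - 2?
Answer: -2107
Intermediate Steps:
b = 0 (b = 2 - 2 = 0)
O(a) = 3*a
O(b) - (-49)*(-43) = 3*0 - (-49)*(-43) = 0 - 49*43 = 0 - 2107 = -2107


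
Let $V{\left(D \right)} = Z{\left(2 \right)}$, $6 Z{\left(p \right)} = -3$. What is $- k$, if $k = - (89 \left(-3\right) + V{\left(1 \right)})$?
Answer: $- \frac{535}{2} \approx -267.5$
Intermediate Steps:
$Z{\left(p \right)} = - \frac{1}{2}$ ($Z{\left(p \right)} = \frac{1}{6} \left(-3\right) = - \frac{1}{2}$)
$V{\left(D \right)} = - \frac{1}{2}$
$k = \frac{535}{2}$ ($k = - (89 \left(-3\right) - \frac{1}{2}) = - (-267 - \frac{1}{2}) = \left(-1\right) \left(- \frac{535}{2}\right) = \frac{535}{2} \approx 267.5$)
$- k = \left(-1\right) \frac{535}{2} = - \frac{535}{2}$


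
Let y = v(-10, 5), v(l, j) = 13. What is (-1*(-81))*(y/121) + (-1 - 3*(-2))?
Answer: 1658/121 ≈ 13.702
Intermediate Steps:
y = 13
(-1*(-81))*(y/121) + (-1 - 3*(-2)) = (-1*(-81))*(13/121) + (-1 - 3*(-2)) = 81*(13*(1/121)) + (-1 + 6) = 81*(13/121) + 5 = 1053/121 + 5 = 1658/121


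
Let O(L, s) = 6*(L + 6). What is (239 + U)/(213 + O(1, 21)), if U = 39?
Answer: 278/255 ≈ 1.0902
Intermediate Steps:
O(L, s) = 36 + 6*L (O(L, s) = 6*(6 + L) = 36 + 6*L)
(239 + U)/(213 + O(1, 21)) = (239 + 39)/(213 + (36 + 6*1)) = 278/(213 + (36 + 6)) = 278/(213 + 42) = 278/255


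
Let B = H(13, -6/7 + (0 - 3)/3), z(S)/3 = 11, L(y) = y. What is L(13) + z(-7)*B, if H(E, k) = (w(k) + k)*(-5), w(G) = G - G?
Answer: 2236/7 ≈ 319.43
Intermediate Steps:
w(G) = 0
H(E, k) = -5*k (H(E, k) = (0 + k)*(-5) = k*(-5) = -5*k)
z(S) = 33 (z(S) = 3*11 = 33)
B = 65/7 (B = -5*(-6/7 + (0 - 3)/3) = -5*(-6*1/7 - 3*1/3) = -5*(-6/7 - 1) = -5*(-13/7) = 65/7 ≈ 9.2857)
L(13) + z(-7)*B = 13 + 33*(65/7) = 13 + 2145/7 = 2236/7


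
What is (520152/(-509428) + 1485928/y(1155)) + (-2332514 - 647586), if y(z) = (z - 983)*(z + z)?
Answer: -18849667828361233/6325185405 ≈ -2.9801e+6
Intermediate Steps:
y(z) = 2*z*(-983 + z) (y(z) = (-983 + z)*(2*z) = 2*z*(-983 + z))
(520152/(-509428) + 1485928/y(1155)) + (-2332514 - 647586) = (520152/(-509428) + 1485928/((2*1155*(-983 + 1155)))) + (-2332514 - 647586) = (520152*(-1/509428) + 1485928/((2*1155*172))) - 2980100 = (-130038/127357 + 1485928/397320) - 2980100 = (-130038/127357 + 1485928*(1/397320)) - 2980100 = (-130038/127357 + 185741/49665) - 2980100 = 17197079267/6325185405 - 2980100 = -18849667828361233/6325185405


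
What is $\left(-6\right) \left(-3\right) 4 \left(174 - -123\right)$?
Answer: $21384$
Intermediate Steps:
$\left(-6\right) \left(-3\right) 4 \left(174 - -123\right) = 18 \cdot 4 \left(174 + 123\right) = 72 \cdot 297 = 21384$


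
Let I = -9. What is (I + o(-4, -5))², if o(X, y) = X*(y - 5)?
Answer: 961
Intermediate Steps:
o(X, y) = X*(-5 + y)
(I + o(-4, -5))² = (-9 - 4*(-5 - 5))² = (-9 - 4*(-10))² = (-9 + 40)² = 31² = 961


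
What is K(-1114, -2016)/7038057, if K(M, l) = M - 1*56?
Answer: -30/180463 ≈ -0.00016624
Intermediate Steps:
K(M, l) = -56 + M (K(M, l) = M - 56 = -56 + M)
K(-1114, -2016)/7038057 = (-56 - 1114)/7038057 = -1170*1/7038057 = -30/180463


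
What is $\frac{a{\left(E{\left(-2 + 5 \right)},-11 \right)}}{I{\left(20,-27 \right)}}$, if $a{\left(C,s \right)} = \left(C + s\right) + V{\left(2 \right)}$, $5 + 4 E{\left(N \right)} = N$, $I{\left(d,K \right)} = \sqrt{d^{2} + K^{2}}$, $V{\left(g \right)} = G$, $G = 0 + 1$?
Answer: $- \frac{21 \sqrt{1129}}{2258} \approx -0.31249$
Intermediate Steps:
$G = 1$
$V{\left(g \right)} = 1$
$I{\left(d,K \right)} = \sqrt{K^{2} + d^{2}}$
$E{\left(N \right)} = - \frac{5}{4} + \frac{N}{4}$
$a{\left(C,s \right)} = 1 + C + s$ ($a{\left(C,s \right)} = \left(C + s\right) + 1 = 1 + C + s$)
$\frac{a{\left(E{\left(-2 + 5 \right)},-11 \right)}}{I{\left(20,-27 \right)}} = \frac{1 - \left(\frac{5}{4} - \frac{-2 + 5}{4}\right) - 11}{\sqrt{\left(-27\right)^{2} + 20^{2}}} = \frac{1 + \left(- \frac{5}{4} + \frac{1}{4} \cdot 3\right) - 11}{\sqrt{729 + 400}} = \frac{1 + \left(- \frac{5}{4} + \frac{3}{4}\right) - 11}{\sqrt{1129}} = \left(1 - \frac{1}{2} - 11\right) \frac{\sqrt{1129}}{1129} = - \frac{21 \frac{\sqrt{1129}}{1129}}{2} = - \frac{21 \sqrt{1129}}{2258}$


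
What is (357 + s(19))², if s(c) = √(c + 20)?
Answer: (357 + √39)² ≈ 1.3195e+5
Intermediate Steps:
s(c) = √(20 + c)
(357 + s(19))² = (357 + √(20 + 19))² = (357 + √39)²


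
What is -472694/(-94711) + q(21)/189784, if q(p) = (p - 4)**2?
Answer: 89737129575/17974632424 ≈ 4.9924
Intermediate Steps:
q(p) = (-4 + p)**2
-472694/(-94711) + q(21)/189784 = -472694/(-94711) + (-4 + 21)**2/189784 = -472694*(-1/94711) + 17**2*(1/189784) = 472694/94711 + 289*(1/189784) = 472694/94711 + 289/189784 = 89737129575/17974632424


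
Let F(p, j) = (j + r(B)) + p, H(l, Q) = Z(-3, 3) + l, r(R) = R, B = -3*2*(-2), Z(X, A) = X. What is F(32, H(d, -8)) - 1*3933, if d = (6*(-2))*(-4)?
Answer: -3844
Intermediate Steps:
B = 12 (B = -6*(-2) = 12)
d = 48 (d = -12*(-4) = 48)
H(l, Q) = -3 + l
F(p, j) = 12 + j + p (F(p, j) = (j + 12) + p = (12 + j) + p = 12 + j + p)
F(32, H(d, -8)) - 1*3933 = (12 + (-3 + 48) + 32) - 1*3933 = (12 + 45 + 32) - 3933 = 89 - 3933 = -3844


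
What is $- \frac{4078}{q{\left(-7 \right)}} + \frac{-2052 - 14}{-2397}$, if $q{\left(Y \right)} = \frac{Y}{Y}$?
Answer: $- \frac{9772900}{2397} \approx -4077.1$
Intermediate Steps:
$q{\left(Y \right)} = 1$
$- \frac{4078}{q{\left(-7 \right)}} + \frac{-2052 - 14}{-2397} = - \frac{4078}{1} + \frac{-2052 - 14}{-2397} = \left(-4078\right) 1 - - \frac{2066}{2397} = -4078 + \frac{2066}{2397} = - \frac{9772900}{2397}$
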